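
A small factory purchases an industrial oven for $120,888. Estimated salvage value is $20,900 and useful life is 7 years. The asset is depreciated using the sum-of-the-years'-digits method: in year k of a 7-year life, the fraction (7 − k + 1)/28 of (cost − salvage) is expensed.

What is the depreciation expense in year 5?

$10,713

Depreciable base = $120,888 − $20,900 = $99,988.
Sum of the years' digits = 7+6+5+4+3+2+1 = 28.
Year 1: $99,988 × 7/28 = $24,997. Book value $95,891.
Year 2: $99,988 × 6/28 = $21,426. Book value $74,465.
Year 3: $99,988 × 5/28 = $17,855. Book value $56,610.
Year 4: $99,988 × 4/28 = $14,284. Book value $42,326.
Year 5: $99,988 × 3/28 = $10,713. Book value $31,613.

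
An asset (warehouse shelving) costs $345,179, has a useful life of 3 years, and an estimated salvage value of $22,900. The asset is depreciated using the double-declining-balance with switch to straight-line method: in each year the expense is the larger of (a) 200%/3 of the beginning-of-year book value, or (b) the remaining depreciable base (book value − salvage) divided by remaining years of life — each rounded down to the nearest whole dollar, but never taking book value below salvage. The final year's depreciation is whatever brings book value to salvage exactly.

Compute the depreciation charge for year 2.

Depreciable base = $345,179 − $22,900 = $322,279.
Year 1: DB = ⌊$345,179 × 200%/3⌋ = $230,119; SL = ⌊$322,279/3⌋ = $107,426 → take DB $230,119. Book value $115,060.
Year 2: DB = ⌊$115,060 × 200%/3⌋ = $76,706; SL = ⌊$92,160/2⌋ = $46,080 → take DB $76,706. Book value $38,354.

$76,706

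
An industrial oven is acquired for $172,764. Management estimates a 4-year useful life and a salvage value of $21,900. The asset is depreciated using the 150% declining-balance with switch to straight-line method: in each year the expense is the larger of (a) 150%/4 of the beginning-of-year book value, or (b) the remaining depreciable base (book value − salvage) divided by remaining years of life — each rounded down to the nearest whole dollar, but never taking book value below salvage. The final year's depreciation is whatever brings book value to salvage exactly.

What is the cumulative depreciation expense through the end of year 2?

Depreciable base = $172,764 − $21,900 = $150,864.
Year 1: DB = ⌊$172,764 × 150%/4⌋ = $64,786; SL = ⌊$150,864/4⌋ = $37,716 → take DB $64,786. Book value $107,978.
Year 2: DB = ⌊$107,978 × 150%/4⌋ = $40,491; SL = ⌊$86,078/3⌋ = $28,692 → take DB $40,491. Book value $67,487.
Accumulated through year 2 = $172,764 − $67,487 = $105,277.

$105,277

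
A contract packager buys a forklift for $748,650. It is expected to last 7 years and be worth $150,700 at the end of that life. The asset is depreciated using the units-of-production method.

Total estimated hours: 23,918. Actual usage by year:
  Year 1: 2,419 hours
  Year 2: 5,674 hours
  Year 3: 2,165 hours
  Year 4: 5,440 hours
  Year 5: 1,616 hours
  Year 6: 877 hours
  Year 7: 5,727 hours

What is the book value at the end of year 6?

$293,875

Depreciable base = $748,650 − $150,700 = $597,950.
Rate = $597,950 / 23,918 hours = $25 per hour.
Year 1: 2,419 × $25 = $60,475. Book value $688,175.
Year 2: 5,674 × $25 = $141,850. Book value $546,325.
Year 3: 2,165 × $25 = $54,125. Book value $492,200.
Year 4: 5,440 × $25 = $136,000. Book value $356,200.
Year 5: 1,616 × $25 = $40,400. Book value $315,800.
Year 6: 877 × $25 = $21,925. Book value $293,875.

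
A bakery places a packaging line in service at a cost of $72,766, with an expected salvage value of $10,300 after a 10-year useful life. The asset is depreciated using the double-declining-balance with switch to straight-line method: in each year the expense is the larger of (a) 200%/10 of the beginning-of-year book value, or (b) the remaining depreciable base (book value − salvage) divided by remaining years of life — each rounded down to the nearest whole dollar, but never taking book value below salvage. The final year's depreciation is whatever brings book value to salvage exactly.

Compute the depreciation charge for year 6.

Depreciable base = $72,766 − $10,300 = $62,466.
Year 1: DB = ⌊$72,766 × 200%/10⌋ = $14,553; SL = ⌊$62,466/10⌋ = $6,246 → take DB $14,553. Book value $58,213.
Year 2: DB = ⌊$58,213 × 200%/10⌋ = $11,642; SL = ⌊$47,913/9⌋ = $5,323 → take DB $11,642. Book value $46,571.
Year 3: DB = ⌊$46,571 × 200%/10⌋ = $9,314; SL = ⌊$36,271/8⌋ = $4,533 → take DB $9,314. Book value $37,257.
Year 4: DB = ⌊$37,257 × 200%/10⌋ = $7,451; SL = ⌊$26,957/7⌋ = $3,851 → take DB $7,451. Book value $29,806.
Year 5: DB = ⌊$29,806 × 200%/10⌋ = $5,961; SL = ⌊$19,506/6⌋ = $3,251 → take DB $5,961. Book value $23,845.
Year 6: DB = ⌊$23,845 × 200%/10⌋ = $4,769; SL = ⌊$13,545/5⌋ = $2,709 → take DB $4,769. Book value $19,076.

$4,769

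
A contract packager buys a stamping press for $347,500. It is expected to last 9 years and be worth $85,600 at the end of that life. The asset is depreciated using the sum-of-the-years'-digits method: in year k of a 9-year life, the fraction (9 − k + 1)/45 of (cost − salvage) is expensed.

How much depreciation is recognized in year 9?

Depreciable base = $347,500 − $85,600 = $261,900.
Sum of the years' digits = 9+8+7+6+5+4+3+2+1 = 45.
Year 1: $261,900 × 9/45 = $52,380. Book value $295,120.
Year 2: $261,900 × 8/45 = $46,560. Book value $248,560.
Year 3: $261,900 × 7/45 = $40,740. Book value $207,820.
Year 4: $261,900 × 6/45 = $34,920. Book value $172,900.
Year 5: $261,900 × 5/45 = $29,100. Book value $143,800.
Year 6: $261,900 × 4/45 = $23,280. Book value $120,520.
Year 7: $261,900 × 3/45 = $17,460. Book value $103,060.
Year 8: $261,900 × 2/45 = $11,640. Book value $91,420.
Year 9: $261,900 × 1/45 = $5,820. Book value $85,600.

$5,820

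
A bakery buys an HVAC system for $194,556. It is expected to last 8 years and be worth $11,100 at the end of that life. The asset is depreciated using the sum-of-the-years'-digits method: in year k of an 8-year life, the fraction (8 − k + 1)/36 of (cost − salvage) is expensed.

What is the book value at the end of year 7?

$16,196

Depreciable base = $194,556 − $11,100 = $183,456.
Sum of the years' digits = 8+7+6+5+4+3+2+1 = 36.
Year 1: $183,456 × 8/36 = $40,768. Book value $153,788.
Year 2: $183,456 × 7/36 = $35,672. Book value $118,116.
Year 3: $183,456 × 6/36 = $30,576. Book value $87,540.
Year 4: $183,456 × 5/36 = $25,480. Book value $62,060.
Year 5: $183,456 × 4/36 = $20,384. Book value $41,676.
Year 6: $183,456 × 3/36 = $15,288. Book value $26,388.
Year 7: $183,456 × 2/36 = $10,192. Book value $16,196.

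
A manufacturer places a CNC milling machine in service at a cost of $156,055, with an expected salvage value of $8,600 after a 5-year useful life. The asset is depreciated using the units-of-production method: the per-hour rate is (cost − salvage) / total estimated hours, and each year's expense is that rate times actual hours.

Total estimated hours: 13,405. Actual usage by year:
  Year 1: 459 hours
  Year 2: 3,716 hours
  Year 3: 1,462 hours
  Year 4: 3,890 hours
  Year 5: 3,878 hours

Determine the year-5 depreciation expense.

$42,658

Depreciable base = $156,055 − $8,600 = $147,455.
Rate = $147,455 / 13,405 hours = $11 per hour.
Year 1: 459 × $11 = $5,049. Book value $151,006.
Year 2: 3,716 × $11 = $40,876. Book value $110,130.
Year 3: 1,462 × $11 = $16,082. Book value $94,048.
Year 4: 3,890 × $11 = $42,790. Book value $51,258.
Year 5: 3,878 × $11 = $42,658. Book value $8,600.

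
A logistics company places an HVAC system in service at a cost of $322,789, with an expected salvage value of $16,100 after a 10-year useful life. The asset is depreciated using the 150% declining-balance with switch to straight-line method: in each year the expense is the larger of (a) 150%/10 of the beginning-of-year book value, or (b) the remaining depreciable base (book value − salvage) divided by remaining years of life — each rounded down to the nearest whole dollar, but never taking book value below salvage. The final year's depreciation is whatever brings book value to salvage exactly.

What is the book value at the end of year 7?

$92,300

Depreciable base = $322,789 − $16,100 = $306,689.
Year 1: DB = ⌊$322,789 × 150%/10⌋ = $48,418; SL = ⌊$306,689/10⌋ = $30,668 → take DB $48,418. Book value $274,371.
Year 2: DB = ⌊$274,371 × 150%/10⌋ = $41,155; SL = ⌊$258,271/9⌋ = $28,696 → take DB $41,155. Book value $233,216.
Year 3: DB = ⌊$233,216 × 150%/10⌋ = $34,982; SL = ⌊$217,116/8⌋ = $27,139 → take DB $34,982. Book value $198,234.
Year 4: DB = ⌊$198,234 × 150%/10⌋ = $29,735; SL = ⌊$182,134/7⌋ = $26,019 → take DB $29,735. Book value $168,499.
Year 5: DB = ⌊$168,499 × 150%/10⌋ = $25,274; SL = ⌊$152,399/6⌋ = $25,399 → take SL $25,399. Book value $143,100.
Year 6: DB = ⌊$143,100 × 150%/10⌋ = $21,465; SL = ⌊$127,000/5⌋ = $25,400 → take SL $25,400. Book value $117,700.
Year 7: DB = ⌊$117,700 × 150%/10⌋ = $17,655; SL = ⌊$101,600/4⌋ = $25,400 → take SL $25,400. Book value $92,300.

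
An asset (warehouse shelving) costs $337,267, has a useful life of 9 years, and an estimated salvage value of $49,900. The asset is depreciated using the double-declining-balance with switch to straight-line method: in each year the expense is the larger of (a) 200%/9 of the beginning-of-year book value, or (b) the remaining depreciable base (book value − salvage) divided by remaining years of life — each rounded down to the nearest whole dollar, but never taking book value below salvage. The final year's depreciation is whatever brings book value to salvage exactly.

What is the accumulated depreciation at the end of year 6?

Depreciable base = $337,267 − $49,900 = $287,367.
Year 1: DB = ⌊$337,267 × 200%/9⌋ = $74,948; SL = ⌊$287,367/9⌋ = $31,929 → take DB $74,948. Book value $262,319.
Year 2: DB = ⌊$262,319 × 200%/9⌋ = $58,293; SL = ⌊$212,419/8⌋ = $26,552 → take DB $58,293. Book value $204,026.
Year 3: DB = ⌊$204,026 × 200%/9⌋ = $45,339; SL = ⌊$154,126/7⌋ = $22,018 → take DB $45,339. Book value $158,687.
Year 4: DB = ⌊$158,687 × 200%/9⌋ = $35,263; SL = ⌊$108,787/6⌋ = $18,131 → take DB $35,263. Book value $123,424.
Year 5: DB = ⌊$123,424 × 200%/9⌋ = $27,427; SL = ⌊$73,524/5⌋ = $14,704 → take DB $27,427. Book value $95,997.
Year 6: DB = ⌊$95,997 × 200%/9⌋ = $21,332; SL = ⌊$46,097/4⌋ = $11,524 → take DB $21,332. Book value $74,665.
Accumulated through year 6 = $337,267 − $74,665 = $262,602.

$262,602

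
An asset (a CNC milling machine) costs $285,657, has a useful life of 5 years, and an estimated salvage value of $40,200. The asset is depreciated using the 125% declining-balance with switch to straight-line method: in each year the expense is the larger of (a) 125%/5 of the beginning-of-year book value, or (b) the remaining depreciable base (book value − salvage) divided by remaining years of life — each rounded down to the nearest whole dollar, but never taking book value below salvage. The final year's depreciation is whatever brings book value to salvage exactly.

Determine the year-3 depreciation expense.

Depreciable base = $285,657 − $40,200 = $245,457.
Year 1: DB = ⌊$285,657 × 125%/5⌋ = $71,414; SL = ⌊$245,457/5⌋ = $49,091 → take DB $71,414. Book value $214,243.
Year 2: DB = ⌊$214,243 × 125%/5⌋ = $53,560; SL = ⌊$174,043/4⌋ = $43,510 → take DB $53,560. Book value $160,683.
Year 3: DB = ⌊$160,683 × 125%/5⌋ = $40,170; SL = ⌊$120,483/3⌋ = $40,161 → take DB $40,170. Book value $120,513.

$40,170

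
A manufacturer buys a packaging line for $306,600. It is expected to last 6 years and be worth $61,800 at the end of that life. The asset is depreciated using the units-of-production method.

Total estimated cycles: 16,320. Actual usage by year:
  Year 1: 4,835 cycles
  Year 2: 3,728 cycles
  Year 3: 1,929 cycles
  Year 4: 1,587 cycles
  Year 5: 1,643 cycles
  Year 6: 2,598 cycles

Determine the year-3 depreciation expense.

$28,935

Depreciable base = $306,600 − $61,800 = $244,800.
Rate = $244,800 / 16,320 cycles = $15 per cycle.
Year 1: 4,835 × $15 = $72,525. Book value $234,075.
Year 2: 3,728 × $15 = $55,920. Book value $178,155.
Year 3: 1,929 × $15 = $28,935. Book value $149,220.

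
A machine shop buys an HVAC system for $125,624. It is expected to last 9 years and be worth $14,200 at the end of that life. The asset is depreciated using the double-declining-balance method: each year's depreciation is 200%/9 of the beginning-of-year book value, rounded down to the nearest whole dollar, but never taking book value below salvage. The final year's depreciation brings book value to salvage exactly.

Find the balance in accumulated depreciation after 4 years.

Depreciable base = $125,624 − $14,200 = $111,424.
Year 1: ⌊$125,624 × 200%/9⌋ = $27,916. Book value $97,708.
Year 2: ⌊$97,708 × 200%/9⌋ = $21,712. Book value $75,996.
Year 3: ⌊$75,996 × 200%/9⌋ = $16,888. Book value $59,108.
Year 4: ⌊$59,108 × 200%/9⌋ = $13,135. Book value $45,973.
Accumulated through year 4 = $125,624 − $45,973 = $79,651.

$79,651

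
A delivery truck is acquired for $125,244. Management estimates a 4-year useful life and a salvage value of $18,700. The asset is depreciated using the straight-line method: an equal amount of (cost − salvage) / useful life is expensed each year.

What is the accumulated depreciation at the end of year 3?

$79,908

Depreciable base = $125,244 − $18,700 = $106,544.
Annual expense = $106,544 / 4 = $26,636.
End of year 1: book value $98,608.
End of year 2: book value $71,972.
End of year 3: book value $45,336.
Accumulated through year 3 = $125,244 − $45,336 = $79,908.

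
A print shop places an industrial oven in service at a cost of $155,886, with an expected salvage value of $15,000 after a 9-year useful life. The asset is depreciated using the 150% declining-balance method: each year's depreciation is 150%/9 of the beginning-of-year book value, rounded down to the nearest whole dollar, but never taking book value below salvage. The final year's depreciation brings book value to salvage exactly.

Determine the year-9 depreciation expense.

$21,256

Depreciable base = $155,886 − $15,000 = $140,886.
Year 1: ⌊$155,886 × 150%/9⌋ = $25,981. Book value $129,905.
Year 2: ⌊$129,905 × 150%/9⌋ = $21,650. Book value $108,255.
Year 3: ⌊$108,255 × 150%/9⌋ = $18,042. Book value $90,213.
Year 4: ⌊$90,213 × 150%/9⌋ = $15,035. Book value $75,178.
Year 5: ⌊$75,178 × 150%/9⌋ = $12,529. Book value $62,649.
Year 6: ⌊$62,649 × 150%/9⌋ = $10,441. Book value $52,208.
Year 7: ⌊$52,208 × 150%/9⌋ = $8,701. Book value $43,507.
Year 8: ⌊$43,507 × 150%/9⌋ = $7,251. Book value $36,256.
Year 9 (final): $36,256 − $15,000 = $21,256. Book value $15,000.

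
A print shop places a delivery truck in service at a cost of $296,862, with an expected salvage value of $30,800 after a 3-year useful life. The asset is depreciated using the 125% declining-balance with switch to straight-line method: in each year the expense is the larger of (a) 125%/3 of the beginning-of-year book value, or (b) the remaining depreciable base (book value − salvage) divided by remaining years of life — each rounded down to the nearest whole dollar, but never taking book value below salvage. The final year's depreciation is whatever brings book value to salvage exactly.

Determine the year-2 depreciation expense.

Depreciable base = $296,862 − $30,800 = $266,062.
Year 1: DB = ⌊$296,862 × 125%/3⌋ = $123,692; SL = ⌊$266,062/3⌋ = $88,687 → take DB $123,692. Book value $173,170.
Year 2: DB = ⌊$173,170 × 125%/3⌋ = $72,154; SL = ⌊$142,370/2⌋ = $71,185 → take DB $72,154. Book value $101,016.

$72,154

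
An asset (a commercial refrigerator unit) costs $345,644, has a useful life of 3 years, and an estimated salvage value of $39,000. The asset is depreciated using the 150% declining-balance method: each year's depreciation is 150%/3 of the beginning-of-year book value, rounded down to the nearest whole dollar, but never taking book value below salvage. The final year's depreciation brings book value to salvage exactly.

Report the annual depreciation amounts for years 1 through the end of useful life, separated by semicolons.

$172,822; $86,411; $47,411

Depreciable base = $345,644 − $39,000 = $306,644.
Year 1: ⌊$345,644 × 150%/3⌋ = $172,822. Book value $172,822.
Year 2: ⌊$172,822 × 150%/3⌋ = $86,411. Book value $86,411.
Year 3 (final): $86,411 − $39,000 = $47,411. Book value $39,000.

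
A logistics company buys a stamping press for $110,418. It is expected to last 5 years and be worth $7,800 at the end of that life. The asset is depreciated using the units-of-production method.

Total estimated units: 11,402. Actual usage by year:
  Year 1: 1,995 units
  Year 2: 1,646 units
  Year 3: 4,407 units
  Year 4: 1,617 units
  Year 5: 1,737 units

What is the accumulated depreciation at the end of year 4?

Depreciable base = $110,418 − $7,800 = $102,618.
Rate = $102,618 / 11,402 units = $9 per unit.
Year 1: 1,995 × $9 = $17,955. Book value $92,463.
Year 2: 1,646 × $9 = $14,814. Book value $77,649.
Year 3: 4,407 × $9 = $39,663. Book value $37,986.
Year 4: 1,617 × $9 = $14,553. Book value $23,433.
Accumulated through year 4 = $110,418 − $23,433 = $86,985.

$86,985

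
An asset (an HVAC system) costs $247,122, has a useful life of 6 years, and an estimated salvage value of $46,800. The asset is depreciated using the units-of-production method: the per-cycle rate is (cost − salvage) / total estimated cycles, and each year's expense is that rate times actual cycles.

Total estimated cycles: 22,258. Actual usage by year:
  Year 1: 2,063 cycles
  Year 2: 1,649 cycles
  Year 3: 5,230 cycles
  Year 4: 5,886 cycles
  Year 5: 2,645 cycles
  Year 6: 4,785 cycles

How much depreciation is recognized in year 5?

Depreciable base = $247,122 − $46,800 = $200,322.
Rate = $200,322 / 22,258 cycles = $9 per cycle.
Year 1: 2,063 × $9 = $18,567. Book value $228,555.
Year 2: 1,649 × $9 = $14,841. Book value $213,714.
Year 3: 5,230 × $9 = $47,070. Book value $166,644.
Year 4: 5,886 × $9 = $52,974. Book value $113,670.
Year 5: 2,645 × $9 = $23,805. Book value $89,865.

$23,805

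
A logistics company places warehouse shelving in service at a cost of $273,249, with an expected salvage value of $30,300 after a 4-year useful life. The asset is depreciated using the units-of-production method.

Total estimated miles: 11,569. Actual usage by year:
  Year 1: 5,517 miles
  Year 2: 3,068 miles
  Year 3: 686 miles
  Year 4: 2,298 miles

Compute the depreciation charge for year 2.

Depreciable base = $273,249 − $30,300 = $242,949.
Rate = $242,949 / 11,569 miles = $21 per mile.
Year 1: 5,517 × $21 = $115,857. Book value $157,392.
Year 2: 3,068 × $21 = $64,428. Book value $92,964.

$64,428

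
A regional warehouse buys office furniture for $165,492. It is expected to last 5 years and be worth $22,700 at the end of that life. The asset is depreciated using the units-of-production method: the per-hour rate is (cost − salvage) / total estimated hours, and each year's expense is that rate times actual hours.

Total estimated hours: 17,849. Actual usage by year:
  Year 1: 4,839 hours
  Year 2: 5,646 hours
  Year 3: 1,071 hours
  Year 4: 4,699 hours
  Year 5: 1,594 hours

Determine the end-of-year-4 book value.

$35,452

Depreciable base = $165,492 − $22,700 = $142,792.
Rate = $142,792 / 17,849 hours = $8 per hour.
Year 1: 4,839 × $8 = $38,712. Book value $126,780.
Year 2: 5,646 × $8 = $45,168. Book value $81,612.
Year 3: 1,071 × $8 = $8,568. Book value $73,044.
Year 4: 4,699 × $8 = $37,592. Book value $35,452.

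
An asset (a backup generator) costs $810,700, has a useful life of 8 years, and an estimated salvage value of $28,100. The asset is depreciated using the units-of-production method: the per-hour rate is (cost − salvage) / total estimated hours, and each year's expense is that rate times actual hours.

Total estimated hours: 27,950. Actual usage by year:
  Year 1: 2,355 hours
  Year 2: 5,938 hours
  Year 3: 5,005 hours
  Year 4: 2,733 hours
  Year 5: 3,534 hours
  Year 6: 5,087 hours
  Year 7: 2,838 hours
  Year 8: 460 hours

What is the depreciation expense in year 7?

Depreciable base = $810,700 − $28,100 = $782,600.
Rate = $782,600 / 27,950 hours = $28 per hour.
Year 1: 2,355 × $28 = $65,940. Book value $744,760.
Year 2: 5,938 × $28 = $166,264. Book value $578,496.
Year 3: 5,005 × $28 = $140,140. Book value $438,356.
Year 4: 2,733 × $28 = $76,524. Book value $361,832.
Year 5: 3,534 × $28 = $98,952. Book value $262,880.
Year 6: 5,087 × $28 = $142,436. Book value $120,444.
Year 7: 2,838 × $28 = $79,464. Book value $40,980.

$79,464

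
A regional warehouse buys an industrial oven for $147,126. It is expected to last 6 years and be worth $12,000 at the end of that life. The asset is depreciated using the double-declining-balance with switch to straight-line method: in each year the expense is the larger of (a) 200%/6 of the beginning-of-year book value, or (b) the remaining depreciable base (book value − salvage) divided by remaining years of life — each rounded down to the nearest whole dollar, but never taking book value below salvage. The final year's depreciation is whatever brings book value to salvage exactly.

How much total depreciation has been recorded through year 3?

Depreciable base = $147,126 − $12,000 = $135,126.
Year 1: DB = ⌊$147,126 × 200%/6⌋ = $49,042; SL = ⌊$135,126/6⌋ = $22,521 → take DB $49,042. Book value $98,084.
Year 2: DB = ⌊$98,084 × 200%/6⌋ = $32,694; SL = ⌊$86,084/5⌋ = $17,216 → take DB $32,694. Book value $65,390.
Year 3: DB = ⌊$65,390 × 200%/6⌋ = $21,796; SL = ⌊$53,390/4⌋ = $13,347 → take DB $21,796. Book value $43,594.
Accumulated through year 3 = $147,126 − $43,594 = $103,532.

$103,532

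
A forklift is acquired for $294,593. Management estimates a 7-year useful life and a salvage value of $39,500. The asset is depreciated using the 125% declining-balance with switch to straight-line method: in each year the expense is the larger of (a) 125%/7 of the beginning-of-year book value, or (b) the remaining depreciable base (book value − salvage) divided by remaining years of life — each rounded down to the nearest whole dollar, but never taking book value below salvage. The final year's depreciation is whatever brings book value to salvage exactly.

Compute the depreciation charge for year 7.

Depreciable base = $294,593 − $39,500 = $255,093.
Year 1: DB = ⌊$294,593 × 125%/7⌋ = $52,605; SL = ⌊$255,093/7⌋ = $36,441 → take DB $52,605. Book value $241,988.
Year 2: DB = ⌊$241,988 × 125%/7⌋ = $43,212; SL = ⌊$202,488/6⌋ = $33,748 → take DB $43,212. Book value $198,776.
Year 3: DB = ⌊$198,776 × 125%/7⌋ = $35,495; SL = ⌊$159,276/5⌋ = $31,855 → take DB $35,495. Book value $163,281.
Year 4: DB = ⌊$163,281 × 125%/7⌋ = $29,157; SL = ⌊$123,781/4⌋ = $30,945 → take SL $30,945. Book value $132,336.
Year 5: DB = ⌊$132,336 × 125%/7⌋ = $23,631; SL = ⌊$92,836/3⌋ = $30,945 → take SL $30,945. Book value $101,391.
Year 6: DB = ⌊$101,391 × 125%/7⌋ = $18,105; SL = ⌊$61,891/2⌋ = $30,945 → take SL $30,945. Book value $70,446.
Year 7 (final): $70,446 − $39,500 = $30,946. Book value $39,500.

$30,946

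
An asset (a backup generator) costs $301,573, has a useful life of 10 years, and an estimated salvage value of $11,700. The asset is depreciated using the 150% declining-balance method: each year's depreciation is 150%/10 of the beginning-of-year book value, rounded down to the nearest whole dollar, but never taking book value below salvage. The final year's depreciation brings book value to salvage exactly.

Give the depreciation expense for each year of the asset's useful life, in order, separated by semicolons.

$45,235; $38,450; $32,683; $27,780; $23,613; $20,071; $17,061; $14,502; $12,326; $58,152

Depreciable base = $301,573 − $11,700 = $289,873.
Year 1: ⌊$301,573 × 150%/10⌋ = $45,235. Book value $256,338.
Year 2: ⌊$256,338 × 150%/10⌋ = $38,450. Book value $217,888.
Year 3: ⌊$217,888 × 150%/10⌋ = $32,683. Book value $185,205.
Year 4: ⌊$185,205 × 150%/10⌋ = $27,780. Book value $157,425.
Year 5: ⌊$157,425 × 150%/10⌋ = $23,613. Book value $133,812.
Year 6: ⌊$133,812 × 150%/10⌋ = $20,071. Book value $113,741.
Year 7: ⌊$113,741 × 150%/10⌋ = $17,061. Book value $96,680.
Year 8: ⌊$96,680 × 150%/10⌋ = $14,502. Book value $82,178.
Year 9: ⌊$82,178 × 150%/10⌋ = $12,326. Book value $69,852.
Year 10 (final): $69,852 − $11,700 = $58,152. Book value $11,700.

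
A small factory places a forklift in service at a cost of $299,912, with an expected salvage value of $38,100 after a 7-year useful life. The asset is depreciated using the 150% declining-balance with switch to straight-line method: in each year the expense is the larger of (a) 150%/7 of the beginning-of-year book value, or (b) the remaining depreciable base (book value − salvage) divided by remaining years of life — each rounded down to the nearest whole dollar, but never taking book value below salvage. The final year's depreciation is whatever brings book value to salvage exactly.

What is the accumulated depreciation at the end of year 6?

Depreciable base = $299,912 − $38,100 = $261,812.
Year 1: DB = ⌊$299,912 × 150%/7⌋ = $64,266; SL = ⌊$261,812/7⌋ = $37,401 → take DB $64,266. Book value $235,646.
Year 2: DB = ⌊$235,646 × 150%/7⌋ = $50,495; SL = ⌊$197,546/6⌋ = $32,924 → take DB $50,495. Book value $185,151.
Year 3: DB = ⌊$185,151 × 150%/7⌋ = $39,675; SL = ⌊$147,051/5⌋ = $29,410 → take DB $39,675. Book value $145,476.
Year 4: DB = ⌊$145,476 × 150%/7⌋ = $31,173; SL = ⌊$107,376/4⌋ = $26,844 → take DB $31,173. Book value $114,303.
Year 5: DB = ⌊$114,303 × 150%/7⌋ = $24,493; SL = ⌊$76,203/3⌋ = $25,401 → take SL $25,401. Book value $88,902.
Year 6: DB = ⌊$88,902 × 150%/7⌋ = $19,050; SL = ⌊$50,802/2⌋ = $25,401 → take SL $25,401. Book value $63,501.
Accumulated through year 6 = $299,912 − $63,501 = $236,411.

$236,411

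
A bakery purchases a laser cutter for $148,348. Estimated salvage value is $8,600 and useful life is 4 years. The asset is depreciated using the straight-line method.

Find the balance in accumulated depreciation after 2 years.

Depreciable base = $148,348 − $8,600 = $139,748.
Annual expense = $139,748 / 4 = $34,937.
End of year 1: book value $113,411.
End of year 2: book value $78,474.
Accumulated through year 2 = $148,348 − $78,474 = $69,874.

$69,874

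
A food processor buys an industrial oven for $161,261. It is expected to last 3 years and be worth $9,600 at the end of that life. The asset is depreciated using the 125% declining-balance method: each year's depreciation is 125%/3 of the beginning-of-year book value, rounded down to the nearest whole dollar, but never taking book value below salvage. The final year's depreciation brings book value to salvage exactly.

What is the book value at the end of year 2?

$54,874

Depreciable base = $161,261 − $9,600 = $151,661.
Year 1: ⌊$161,261 × 125%/3⌋ = $67,192. Book value $94,069.
Year 2: ⌊$94,069 × 125%/3⌋ = $39,195. Book value $54,874.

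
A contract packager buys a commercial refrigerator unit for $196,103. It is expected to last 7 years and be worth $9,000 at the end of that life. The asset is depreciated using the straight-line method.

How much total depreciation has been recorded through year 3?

Depreciable base = $196,103 − $9,000 = $187,103.
Annual expense = $187,103 / 7 = $26,729.
End of year 1: book value $169,374.
End of year 2: book value $142,645.
End of year 3: book value $115,916.
Accumulated through year 3 = $196,103 − $115,916 = $80,187.

$80,187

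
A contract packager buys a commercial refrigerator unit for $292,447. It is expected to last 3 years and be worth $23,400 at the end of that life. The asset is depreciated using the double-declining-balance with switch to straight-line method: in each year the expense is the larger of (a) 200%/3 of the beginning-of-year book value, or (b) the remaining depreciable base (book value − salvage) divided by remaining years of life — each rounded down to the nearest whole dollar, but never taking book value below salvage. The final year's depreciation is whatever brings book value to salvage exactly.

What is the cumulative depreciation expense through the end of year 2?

$259,952

Depreciable base = $292,447 − $23,400 = $269,047.
Year 1: DB = ⌊$292,447 × 200%/3⌋ = $194,964; SL = ⌊$269,047/3⌋ = $89,682 → take DB $194,964. Book value $97,483.
Year 2: DB = ⌊$97,483 × 200%/3⌋ = $64,988; SL = ⌊$74,083/2⌋ = $37,041 → take DB $64,988. Book value $32,495.
Accumulated through year 2 = $292,447 − $32,495 = $259,952.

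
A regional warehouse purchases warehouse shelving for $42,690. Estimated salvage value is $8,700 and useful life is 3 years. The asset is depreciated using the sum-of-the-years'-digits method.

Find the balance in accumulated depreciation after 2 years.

Depreciable base = $42,690 − $8,700 = $33,990.
Sum of the years' digits = 3+2+1 = 6.
Year 1: $33,990 × 3/6 = $16,995. Book value $25,695.
Year 2: $33,990 × 2/6 = $11,330. Book value $14,365.
Accumulated through year 2 = $42,690 − $14,365 = $28,325.

$28,325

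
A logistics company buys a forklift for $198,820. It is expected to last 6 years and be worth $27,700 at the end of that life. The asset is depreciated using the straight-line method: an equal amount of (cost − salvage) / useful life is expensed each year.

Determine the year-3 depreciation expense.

$28,520

Depreciable base = $198,820 − $27,700 = $171,120.
Annual expense = $171,120 / 6 = $28,520.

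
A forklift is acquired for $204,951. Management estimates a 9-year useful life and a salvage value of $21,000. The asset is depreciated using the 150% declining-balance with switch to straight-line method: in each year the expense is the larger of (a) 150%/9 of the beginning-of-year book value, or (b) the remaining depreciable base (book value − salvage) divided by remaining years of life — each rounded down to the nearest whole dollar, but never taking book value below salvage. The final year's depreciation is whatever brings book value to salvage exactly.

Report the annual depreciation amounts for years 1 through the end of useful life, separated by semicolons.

$34,158; $28,465; $23,721; $19,767; $16,473; $15,341; $15,342; $15,342; $15,342

Depreciable base = $204,951 − $21,000 = $183,951.
Year 1: DB = ⌊$204,951 × 150%/9⌋ = $34,158; SL = ⌊$183,951/9⌋ = $20,439 → take DB $34,158. Book value $170,793.
Year 2: DB = ⌊$170,793 × 150%/9⌋ = $28,465; SL = ⌊$149,793/8⌋ = $18,724 → take DB $28,465. Book value $142,328.
Year 3: DB = ⌊$142,328 × 150%/9⌋ = $23,721; SL = ⌊$121,328/7⌋ = $17,332 → take DB $23,721. Book value $118,607.
Year 4: DB = ⌊$118,607 × 150%/9⌋ = $19,767; SL = ⌊$97,607/6⌋ = $16,267 → take DB $19,767. Book value $98,840.
Year 5: DB = ⌊$98,840 × 150%/9⌋ = $16,473; SL = ⌊$77,840/5⌋ = $15,568 → take DB $16,473. Book value $82,367.
Year 6: DB = ⌊$82,367 × 150%/9⌋ = $13,727; SL = ⌊$61,367/4⌋ = $15,341 → take SL $15,341. Book value $67,026.
Year 7: DB = ⌊$67,026 × 150%/9⌋ = $11,171; SL = ⌊$46,026/3⌋ = $15,342 → take SL $15,342. Book value $51,684.
Year 8: DB = ⌊$51,684 × 150%/9⌋ = $8,614; SL = ⌊$30,684/2⌋ = $15,342 → take SL $15,342. Book value $36,342.
Year 9 (final): $36,342 − $21,000 = $15,342. Book value $21,000.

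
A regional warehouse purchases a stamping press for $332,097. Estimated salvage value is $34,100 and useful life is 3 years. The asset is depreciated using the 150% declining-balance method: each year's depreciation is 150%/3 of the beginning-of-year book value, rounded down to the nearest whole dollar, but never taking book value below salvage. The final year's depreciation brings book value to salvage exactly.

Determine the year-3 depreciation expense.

Depreciable base = $332,097 − $34,100 = $297,997.
Year 1: ⌊$332,097 × 150%/3⌋ = $166,048. Book value $166,049.
Year 2: ⌊$166,049 × 150%/3⌋ = $83,024. Book value $83,025.
Year 3 (final): $83,025 − $34,100 = $48,925. Book value $34,100.

$48,925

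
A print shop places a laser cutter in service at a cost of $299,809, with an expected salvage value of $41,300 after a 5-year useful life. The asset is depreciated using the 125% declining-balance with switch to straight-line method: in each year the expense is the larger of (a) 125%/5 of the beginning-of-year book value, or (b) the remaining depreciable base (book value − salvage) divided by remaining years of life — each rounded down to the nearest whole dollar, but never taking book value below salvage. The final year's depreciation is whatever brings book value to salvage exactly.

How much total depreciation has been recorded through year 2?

Depreciable base = $299,809 − $41,300 = $258,509.
Year 1: DB = ⌊$299,809 × 125%/5⌋ = $74,952; SL = ⌊$258,509/5⌋ = $51,701 → take DB $74,952. Book value $224,857.
Year 2: DB = ⌊$224,857 × 125%/5⌋ = $56,214; SL = ⌊$183,557/4⌋ = $45,889 → take DB $56,214. Book value $168,643.
Accumulated through year 2 = $299,809 − $168,643 = $131,166.

$131,166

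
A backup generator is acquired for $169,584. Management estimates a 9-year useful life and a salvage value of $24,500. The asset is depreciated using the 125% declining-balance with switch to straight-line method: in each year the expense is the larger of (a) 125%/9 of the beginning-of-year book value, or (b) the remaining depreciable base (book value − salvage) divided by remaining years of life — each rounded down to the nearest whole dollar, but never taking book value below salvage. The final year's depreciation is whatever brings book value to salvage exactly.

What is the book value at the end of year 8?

$38,249

Depreciable base = $169,584 − $24,500 = $145,084.
Year 1: DB = ⌊$169,584 × 125%/9⌋ = $23,553; SL = ⌊$145,084/9⌋ = $16,120 → take DB $23,553. Book value $146,031.
Year 2: DB = ⌊$146,031 × 125%/9⌋ = $20,282; SL = ⌊$121,531/8⌋ = $15,191 → take DB $20,282. Book value $125,749.
Year 3: DB = ⌊$125,749 × 125%/9⌋ = $17,465; SL = ⌊$101,249/7⌋ = $14,464 → take DB $17,465. Book value $108,284.
Year 4: DB = ⌊$108,284 × 125%/9⌋ = $15,039; SL = ⌊$83,784/6⌋ = $13,964 → take DB $15,039. Book value $93,245.
Year 5: DB = ⌊$93,245 × 125%/9⌋ = $12,950; SL = ⌊$68,745/5⌋ = $13,749 → take SL $13,749. Book value $79,496.
Year 6: DB = ⌊$79,496 × 125%/9⌋ = $11,041; SL = ⌊$54,996/4⌋ = $13,749 → take SL $13,749. Book value $65,747.
Year 7: DB = ⌊$65,747 × 125%/9⌋ = $9,131; SL = ⌊$41,247/3⌋ = $13,749 → take SL $13,749. Book value $51,998.
Year 8: DB = ⌊$51,998 × 125%/9⌋ = $7,221; SL = ⌊$27,498/2⌋ = $13,749 → take SL $13,749. Book value $38,249.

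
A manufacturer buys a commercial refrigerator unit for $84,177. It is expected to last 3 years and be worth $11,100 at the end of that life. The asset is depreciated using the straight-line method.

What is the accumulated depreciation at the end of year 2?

Depreciable base = $84,177 − $11,100 = $73,077.
Annual expense = $73,077 / 3 = $24,359.
End of year 1: book value $59,818.
End of year 2: book value $35,459.
Accumulated through year 2 = $84,177 − $35,459 = $48,718.

$48,718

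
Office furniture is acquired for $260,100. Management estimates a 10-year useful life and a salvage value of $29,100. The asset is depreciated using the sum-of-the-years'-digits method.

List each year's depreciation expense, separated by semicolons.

$42,000; $37,800; $33,600; $29,400; $25,200; $21,000; $16,800; $12,600; $8,400; $4,200

Depreciable base = $260,100 − $29,100 = $231,000.
Sum of the years' digits = 10+9+8+7+6+5+4+3+2+1 = 55.
Year 1: $231,000 × 10/55 = $42,000. Book value $218,100.
Year 2: $231,000 × 9/55 = $37,800. Book value $180,300.
Year 3: $231,000 × 8/55 = $33,600. Book value $146,700.
Year 4: $231,000 × 7/55 = $29,400. Book value $117,300.
Year 5: $231,000 × 6/55 = $25,200. Book value $92,100.
Year 6: $231,000 × 5/55 = $21,000. Book value $71,100.
Year 7: $231,000 × 4/55 = $16,800. Book value $54,300.
Year 8: $231,000 × 3/55 = $12,600. Book value $41,700.
Year 9: $231,000 × 2/55 = $8,400. Book value $33,300.
Year 10: $231,000 × 1/55 = $4,200. Book value $29,100.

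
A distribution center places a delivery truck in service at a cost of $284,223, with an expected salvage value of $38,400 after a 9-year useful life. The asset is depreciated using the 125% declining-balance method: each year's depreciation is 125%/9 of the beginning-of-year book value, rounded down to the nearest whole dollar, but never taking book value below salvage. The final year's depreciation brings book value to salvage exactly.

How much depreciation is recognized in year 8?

$13,859

Depreciable base = $284,223 − $38,400 = $245,823.
Year 1: ⌊$284,223 × 125%/9⌋ = $39,475. Book value $244,748.
Year 2: ⌊$244,748 × 125%/9⌋ = $33,992. Book value $210,756.
Year 3: ⌊$210,756 × 125%/9⌋ = $29,271. Book value $181,485.
Year 4: ⌊$181,485 × 125%/9⌋ = $25,206. Book value $156,279.
Year 5: ⌊$156,279 × 125%/9⌋ = $21,705. Book value $134,574.
Year 6: ⌊$134,574 × 125%/9⌋ = $18,690. Book value $115,884.
Year 7: ⌊$115,884 × 125%/9⌋ = $16,095. Book value $99,789.
Year 8: ⌊$99,789 × 125%/9⌋ = $13,859. Book value $85,930.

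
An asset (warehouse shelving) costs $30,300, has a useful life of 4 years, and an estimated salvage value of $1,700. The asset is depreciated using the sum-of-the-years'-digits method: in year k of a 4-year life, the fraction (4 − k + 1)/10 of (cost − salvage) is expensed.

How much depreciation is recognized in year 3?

$5,720

Depreciable base = $30,300 − $1,700 = $28,600.
Sum of the years' digits = 4+3+2+1 = 10.
Year 1: $28,600 × 4/10 = $11,440. Book value $18,860.
Year 2: $28,600 × 3/10 = $8,580. Book value $10,280.
Year 3: $28,600 × 2/10 = $5,720. Book value $4,560.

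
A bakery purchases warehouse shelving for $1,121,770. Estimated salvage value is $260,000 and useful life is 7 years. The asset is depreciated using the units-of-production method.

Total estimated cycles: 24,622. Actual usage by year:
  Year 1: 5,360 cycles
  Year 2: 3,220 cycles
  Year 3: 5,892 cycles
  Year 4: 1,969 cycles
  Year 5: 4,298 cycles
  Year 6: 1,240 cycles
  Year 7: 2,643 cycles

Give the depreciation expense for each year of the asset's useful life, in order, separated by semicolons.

$187,600; $112,700; $206,220; $68,915; $150,430; $43,400; $92,505

Depreciable base = $1,121,770 − $260,000 = $861,770.
Rate = $861,770 / 24,622 cycles = $35 per cycle.
Year 1: 5,360 × $35 = $187,600. Book value $934,170.
Year 2: 3,220 × $35 = $112,700. Book value $821,470.
Year 3: 5,892 × $35 = $206,220. Book value $615,250.
Year 4: 1,969 × $35 = $68,915. Book value $546,335.
Year 5: 4,298 × $35 = $150,430. Book value $395,905.
Year 6: 1,240 × $35 = $43,400. Book value $352,505.
Year 7: 2,643 × $35 = $92,505. Book value $260,000.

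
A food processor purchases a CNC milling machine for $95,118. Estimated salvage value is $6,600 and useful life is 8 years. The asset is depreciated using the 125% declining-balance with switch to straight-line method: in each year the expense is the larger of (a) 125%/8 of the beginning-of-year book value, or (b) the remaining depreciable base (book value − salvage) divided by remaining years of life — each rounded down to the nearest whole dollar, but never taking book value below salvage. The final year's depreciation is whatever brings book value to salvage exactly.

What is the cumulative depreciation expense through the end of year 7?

$78,410

Depreciable base = $95,118 − $6,600 = $88,518.
Year 1: DB = ⌊$95,118 × 125%/8⌋ = $14,862; SL = ⌊$88,518/8⌋ = $11,064 → take DB $14,862. Book value $80,256.
Year 2: DB = ⌊$80,256 × 125%/8⌋ = $12,540; SL = ⌊$73,656/7⌋ = $10,522 → take DB $12,540. Book value $67,716.
Year 3: DB = ⌊$67,716 × 125%/8⌋ = $10,580; SL = ⌊$61,116/6⌋ = $10,186 → take DB $10,580. Book value $57,136.
Year 4: DB = ⌊$57,136 × 125%/8⌋ = $8,927; SL = ⌊$50,536/5⌋ = $10,107 → take SL $10,107. Book value $47,029.
Year 5: DB = ⌊$47,029 × 125%/8⌋ = $7,348; SL = ⌊$40,429/4⌋ = $10,107 → take SL $10,107. Book value $36,922.
Year 6: DB = ⌊$36,922 × 125%/8⌋ = $5,769; SL = ⌊$30,322/3⌋ = $10,107 → take SL $10,107. Book value $26,815.
Year 7: DB = ⌊$26,815 × 125%/8⌋ = $4,189; SL = ⌊$20,215/2⌋ = $10,107 → take SL $10,107. Book value $16,708.
Accumulated through year 7 = $95,118 − $16,708 = $78,410.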